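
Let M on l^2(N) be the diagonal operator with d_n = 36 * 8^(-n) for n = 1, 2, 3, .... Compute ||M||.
||M|| = 9/2 (attained at n = 1)

For M diagonal, ||M|| = sup_n |d_n|. The sequence d_n = 36 * 8^(-n) is positive and strictly decreasing (ratio 8^(-1) < 1), so the supremum is d_1 = 36/8 = 9/2. Hence ||M|| = 9/2.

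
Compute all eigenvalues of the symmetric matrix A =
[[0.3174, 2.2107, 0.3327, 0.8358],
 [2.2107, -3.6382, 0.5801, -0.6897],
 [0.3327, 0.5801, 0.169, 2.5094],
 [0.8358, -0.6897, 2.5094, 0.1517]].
sigma(A) ≈ {-5, -2, 1, 3}

A is real symmetric, so its spectrum consists of real eigenvalues. Expanding the characteristic polynomial of the displayed matrix gives
  det(λ I - A) = p(λ) = λ^4 + (3)λ^3 + (-15)λ^2 + (-19)λ + (30.0014).
Solving p(λ) = 0 yields eigenvalues ≈ -5, -2, 1, 3. (A is shown rounded to 4 decimals, so these recover the underlying integer eigenvalues to within that precision.)
Verification: the trace of A = -3 equals the sum of eigenvalues -3, and det(A) ≈ 30.0014 matches the eigenvalue product 30.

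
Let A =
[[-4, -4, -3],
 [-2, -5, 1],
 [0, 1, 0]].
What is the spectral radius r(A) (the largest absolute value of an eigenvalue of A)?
r(A) ≈ 7.3074

The eigenvalues of A are the roots of its characteristic polynomial. With M = A (coefficients from the trace, the sum of principal 2x2 minors, and det A):
  p(λ) = det(λ I - M) = λ^3 + 9λ^2 + 11λ - 10.
No integer candidate from the rational root theorem (±divisors of 10) is a root, so the roots are irrational. The cubic discriminant is Δ = 13117 > 0, so there are three distinct real roots. p(-8) = -34 and p(-7) = 11 have opposite signs, so a root lies in (-8, -7); Newton's method refines it to λ ≈ -7.3074. p(-3) = 11 and p(-2) = -4 have opposite signs, so a root lies in (-3, -2); Newton's method refines it to λ ≈ -2.2901. p(0) = -10 and p(1) = 11 have opposite signs, so a root lies in (0, 1); Newton's method refines it to λ ≈ 0.5975. Check (Vieta): the three roots sum to -9, matching tr M = -9.
Thus the eigenvalues (to 4 decimals) are -7.3074 (modulus 7.3074); -2.2901 (modulus 2.2901); 0.5975 (modulus 0.5975). The spectral radius is the largest modulus: r(A) ≈ 7.3074. (Cross-check: r(A) ≤ ||A||_2 ≈ 7.8576; equality holds whenever A is normal, though it can also hold for some non-normal A.)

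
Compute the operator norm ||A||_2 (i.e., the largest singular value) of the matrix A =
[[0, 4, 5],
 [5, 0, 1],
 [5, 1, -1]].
||A||_2 ≈ 7.1615 (= sqrt(largest eigenvalue of A^T A))

||A||_2 = sigma_max(A) = sqrt(lambda_max(A^T A)). Form the symmetric matrix M = A^T A =
[[50, 5, 0],
 [5, 17, 19],
 [0, 19, 27]].
Its characteristic polynomial (trace, sum of principal 2x2 minors, determinant of M give the coefficients) is
  p(λ) = det(λ I - M) = λ^3 - 94λ^2 + 2273λ - 4225.
No integer candidate from the rational root theorem (±divisors of 4225) is a root, so the roots are irrational. The cubic discriminant is Δ = 407527201 > 0, so there are three distinct real roots. p(2) = -47 and p(3) = 1775 have opposite signs, so a root lies in (2, 3); Newton's method refines it to λ ≈ 2.0246. p(40) = 295 and p(41) = -125 have opposite signs, so a root lies in (40, 41); Newton's method refines it to λ ≈ 40.6882. p(51) = -145 and p(52) = 403 have opposite signs, so a root lies in (51, 52); Newton's method refines it to λ ≈ 51.2871. Check (Vieta): the three roots sum to 94, matching tr M = 94.
So the eigenvalues of A^T A are ≈ 2.0246, 40.6882, 51.2871 (all ≥ 0, as they must be for A^T A). The largest is λ_max ≈ 51.2871, hence ||A||_2 = sqrt(λ_max) ≈ 7.1615.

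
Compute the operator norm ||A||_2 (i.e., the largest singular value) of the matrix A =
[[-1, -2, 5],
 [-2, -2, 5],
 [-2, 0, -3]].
||A||_2 ≈ 8.2325 (= sqrt(largest eigenvalue of A^T A))

||A||_2 = sigma_max(A) = sqrt(lambda_max(A^T A)). Form the symmetric matrix M = A^T A =
[[9, 6, -9],
 [6, 8, -20],
 [-9, -20, 59]].
Its characteristic polynomial (trace, sum of principal 2x2 minors, determinant of M give the coefficients) is
  p(λ) = det(λ I - M) = λ^3 - 76λ^2 + 558λ - 36.
No integer candidate from the rational root theorem (±divisors of 36) is a root, so the roots are irrational. The cubic discriminant is Δ = 1067706864 > 0, so there are three distinct real roots. p(0) = -36 and p(1) = 447 have opposite signs, so a root lies in (0, 1); Newton's method refines it to λ ≈ 0.0651. p(8) = 76 and p(9) = -441 have opposite signs, so a root lies in (8, 9); Newton's method refines it to λ ≈ 8.1602. p(67) = -3051 and p(68) = 916 have opposite signs, so a root lies in (67, 68); Newton's method refines it to λ ≈ 67.7747. Check (Vieta): the three roots sum to 76, matching tr M = 76.
So the eigenvalues of A^T A are ≈ 0.0651, 8.1602, 67.7747 (all ≥ 0, as they must be for A^T A). The largest is λ_max ≈ 67.7747, hence ||A||_2 = sqrt(λ_max) ≈ 8.2325.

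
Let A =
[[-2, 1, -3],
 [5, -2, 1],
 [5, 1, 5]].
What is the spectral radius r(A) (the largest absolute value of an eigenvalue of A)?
r(A) ≈ 3.8065

The eigenvalues of A are the roots of its characteristic polynomial. With M = A (coefficients from the trace, the sum of principal 2x2 minors, and det A):
  p(λ) = det(λ I - M) = λ^3 - λ^2 - 7λ + 43.
No integer candidate from the rational root theorem (±divisors of 43) is a root, so the roots are irrational. The cubic discriminant is Δ = -42912 < 0, so there is one real root and a complex-conjugate pair. p(-4) = -9 and p(-3) = 28 have opposite signs, so a root lies in (-4, -3); Newton's method refines it to λ ≈ -3.8065. Dividing out (λ - (-3.8065)) leaves approximately λ^2 - 4.8065λ + 11.2963. For λ^2 - 4.8065λ + 11.2963 the discriminant is -22.0825. It is negative, so the remaining roots are the complex-conjugate pair λ ≈ 2.4033 ± 2.3496i. Their product equals the constant term, so |λ|^2 ≈ 11.2963 and |λ| ≈ 3.361.
Thus the eigenvalues (to 4 decimals) are -3.8065 (modulus 3.8065); 2.4033 ± 2.3496i (modulus 3.361). The spectral radius is the largest modulus: r(A) ≈ 3.8065. (Cross-check: r(A) ≤ ||A||_2 ≈ 9.063; equality holds whenever A is normal, though it can also hold for some non-normal A.)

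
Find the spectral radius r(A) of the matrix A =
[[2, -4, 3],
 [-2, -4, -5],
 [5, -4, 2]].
r(A) ≈ 8.2783

The eigenvalues of A are the roots of its characteristic polynomial. With M = A (coefficients from the trace, the sum of principal 2x2 minors, and det A):
  p(λ) = det(λ I - M) = λ^3 - 55λ - 112.
No integer candidate from the rational root theorem (±divisors of 112) is a root, so the roots are irrational. The cubic discriminant is Δ = 326812 > 0, so there are three distinct real roots. p(-7) = -70 and p(-6) = 2 have opposite signs, so a root lies in (-7, -6); Newton's method refines it to λ ≈ -6.0373. p(-3) = 26 and p(-2) = -10 have opposite signs, so a root lies in (-3, -2); Newton's method refines it to λ ≈ -2.241. p(8) = -40 and p(9) = 122 have opposite signs, so a root lies in (8, 9); Newton's method refines it to λ ≈ 8.2783. Check (Vieta): the three roots sum to 0, matching tr M = 0.
Thus the eigenvalues (to 4 decimals) are -6.0373 (modulus 6.0373); -2.241 (modulus 2.241); 8.2783 (modulus 8.2783). The spectral radius is the largest modulus: r(A) ≈ 8.2783. (Cross-check: r(A) ≤ ||A||_2 ≈ 8.4231; equality holds whenever A is normal, though it can also hold for some non-normal A.)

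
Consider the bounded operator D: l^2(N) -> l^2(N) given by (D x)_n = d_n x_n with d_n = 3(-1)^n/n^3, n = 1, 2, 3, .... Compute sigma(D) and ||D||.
sigma(D) = {3(-1)^n/n^3 : n ≥ 1} ∪ {0}; ||D|| = 3

A bounded diagonal operator on l^2 with diagonal entries d_n has spectrum equal to the closure of {d_n : n ≥ 1}: every d_n is an eigenvalue (with eigenvector e_n), so {d_n} ⊂ sigma(D); the spectrum is closed, so its closure is too; and for lambda not in the closure, (D - lambda I) has bounded inverse (the diagonal entries 1/(d_n - lambda) are bounded). For our sequence d_n = 3(-1)^n/n^3, n = 1, 2, 3, ...:
  - {d_n} = {3(-1)^n/n^3 : n ≥ 1}; the only limit point is 0
  - closure = {3(-1)^n/n^3 : n ≥ 1} ∪ {0}
For the norm: a diagonal operator has ||D|| = sup_n |d_n|. Here |d_n| = 3/n^3 is decreasing, so sup_n |d_n| = |d_1| = 3. So ||D|| = 3.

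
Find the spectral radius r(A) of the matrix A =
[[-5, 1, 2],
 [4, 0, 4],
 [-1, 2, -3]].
r(A) ≈ 5.3154

The eigenvalues of A are the roots of its characteristic polynomial. With M = A (coefficients from the trace, the sum of principal 2x2 minors, and det A):
  p(λ) = det(λ I - M) = λ^3 + 8λ^2 + 5λ - 64.
No integer candidate from the rational root theorem (±divisors of 64) is a root, so the roots are irrational. The cubic discriminant is Δ = -24500 < 0, so there is one real root and a complex-conjugate pair. p(2) = -14 and p(3) = 50 have opposite signs, so a root lies in (2, 3); Newton's method refines it to λ ≈ 2.2652. Dividing out (λ - (2.2652)) leaves approximately λ^2 + 10.2652λ + 28.2532. For λ^2 + 10.2652λ + 28.2532 the discriminant is -7.6376. It is negative, so the remaining roots are the complex-conjugate pair λ ≈ -5.1326 ± 1.3818i. Their product equals the constant term, so |λ|^2 ≈ 28.2532 and |λ| ≈ 5.3154.
Thus the eigenvalues (to 4 decimals) are 2.2652 (modulus 2.2652); -5.1326 ± 1.3818i (modulus 5.3154). The spectral radius is the largest modulus: r(A) ≈ 5.3154. (Cross-check: r(A) ≤ ||A||_2 ≈ 6.9359; equality holds whenever A is normal, though it can also hold for some non-normal A.)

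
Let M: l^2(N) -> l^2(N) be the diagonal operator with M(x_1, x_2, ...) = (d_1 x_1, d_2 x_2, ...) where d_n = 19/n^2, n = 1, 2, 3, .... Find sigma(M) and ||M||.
sigma(M) = {19/n^2 : n ≥ 1} ∪ {0}; ||M|| = 19

A bounded diagonal operator on l^2 with diagonal entries d_n has spectrum equal to the closure of {d_n : n ≥ 1}: every d_n is an eigenvalue (with eigenvector e_n), so {d_n} ⊂ sigma(M); the spectrum is closed, so its closure is too; and for lambda not in the closure, (M - lambda I) has bounded inverse (the diagonal entries 1/(d_n - lambda) are bounded). For our sequence d_n = 19/n^2, n = 1, 2, 3, ...:
  - {d_n} = {19/n^2 : n ≥ 1}; the only limit point is 0
  - closure = {19/n^2 : n ≥ 1} ∪ {0}
For the norm: a diagonal operator has ||M|| = sup_n |d_n|. Here d_n = 19/n^2 is positive and decreasing, so sup_n |d_n| = d_1 = 19. So ||M|| = 19.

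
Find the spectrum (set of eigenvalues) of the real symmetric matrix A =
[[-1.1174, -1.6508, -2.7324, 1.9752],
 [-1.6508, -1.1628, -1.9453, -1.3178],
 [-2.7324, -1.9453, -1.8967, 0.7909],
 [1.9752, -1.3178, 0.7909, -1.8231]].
sigma(A) ≈ {-6, -3, 1, 2}

A is real symmetric, so its spectrum consists of real eigenvalues. Expanding the characteristic polynomial of the displayed matrix gives
  det(λ I - A) = p(λ) = λ^4 + (6)λ^3 + (-7)λ^2 + (-35.9989)λ + (36).
Solving p(λ) = 0 yields eigenvalues ≈ -6, -3, 1, 2. (A is shown rounded to 4 decimals, so these recover the underlying integer eigenvalues to within that precision.)
Verification: the trace of A = -6 equals the sum of eigenvalues -6, and det(A) ≈ 35.9993 matches the eigenvalue product 36.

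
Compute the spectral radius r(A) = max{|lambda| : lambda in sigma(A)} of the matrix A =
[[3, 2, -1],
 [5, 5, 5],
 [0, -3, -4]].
r(A) ≈ 6.6883

The eigenvalues of A are the roots of its characteristic polynomial. With M = A (coefficients from the trace, the sum of principal 2x2 minors, and det A):
  p(λ) = det(λ I - M) = λ^3 - 4λ^2 - 12λ - 40.
No integer candidate from the rational root theorem (±divisors of 40) is a root, so the roots are irrational. The cubic discriminant is Δ = -78784 < 0, so there is one real root and a complex-conjugate pair. p(6) = -40 and p(7) = 23 have opposite signs, so a root lies in (6, 7); Newton's method refines it to λ ≈ 6.6883. Dividing out (λ - (6.6883)) leaves approximately λ^2 + 2.6883λ + 5.9806. For λ^2 + 2.6883λ + 5.9806 the discriminant is -16.695. It is negative, so the remaining roots are the complex-conjugate pair λ ≈ -1.3442 ± 2.043i. Their product equals the constant term, so |λ|^2 ≈ 5.9806 and |λ| ≈ 2.4455.
Thus the eigenvalues (to 4 decimals) are 6.6883 (modulus 6.6883); -1.3442 ± 2.043i (modulus 2.4455). The spectral radius is the largest modulus: r(A) ≈ 6.6883. (Cross-check: r(A) ≤ ||A||_2 ≈ 9.8612; equality holds whenever A is normal, though it can also hold for some non-normal A.)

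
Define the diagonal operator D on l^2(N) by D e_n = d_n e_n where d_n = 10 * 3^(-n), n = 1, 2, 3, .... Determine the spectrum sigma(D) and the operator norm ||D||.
sigma(D) = {10 * 3^(-n) : n ≥ 1} ∪ {0}; ||D|| = 10/3

A bounded diagonal operator on l^2 with diagonal entries d_n has spectrum equal to the closure of {d_n : n ≥ 1}: every d_n is an eigenvalue (with eigenvector e_n), so {d_n} ⊂ sigma(D); the spectrum is closed, so its closure is too; and for lambda not in the closure, (D - lambda I) has bounded inverse (the diagonal entries 1/(d_n - lambda) are bounded). For our sequence d_n = 10 * 3^(-n), n = 1, 2, 3, ...:
  - {d_n} = {10 * 3^(-n) : n ≥ 1}; the only limit point is 0
  - closure = {10 * 3^(-n) : n ≥ 1} ∪ {0}
For the norm: a diagonal operator has ||D|| = sup_n |d_n|. Here d_n = 10 * 3^(-n) is positive and decreasing, so sup_n |d_n| = d_1 = 10/3. So ||D|| = 10/3.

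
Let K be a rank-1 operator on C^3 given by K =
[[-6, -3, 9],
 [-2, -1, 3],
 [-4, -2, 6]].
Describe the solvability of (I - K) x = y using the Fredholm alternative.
(I - K) is invertible (det(I - K) = 2 ≠ 0), so for every y in C^3 the equation (I - K) x = y has a unique solution.

K has rank 1, so it is an outer product K = u v^T: every row of K is a multiple of one row vector. Reading off the entries, u = (3, 1, 2) and v = (-2, -1, 3) (row i of K equals u_i·v^T). A rank-one matrix u v^T satisfies K u = u (v·u) and kills the (2)-dimensional subspace v^⊥, so its characteristic polynomial is lambda^2 (lambda - v·u) with v·u = tr K = -1. Hence the eigenvalues of I - K are 1 (multiplicity 2) and 1 - (-1) = 2, so det(I - K) = 2. (Direct check: I - K =
[[7, 3, -9],
 [2, 2, -3],
 [4, 2, -5]]
has determinant 2.) The finite-dimensional Fredholm alternative says: either (I - K) is invertible, or ker(I - K) ≠ {0} and then range(I - K) = ker((I - K)^*)^⊥, with dim ker(I - K) = dim ker((I - K)^*). Since det(I - K) ≠ 0, 1 is not an eigenvalue of K and ker(I - K) = {0}, so we are in the first case: for every y there is a unique x = (I - K)^(-1) y. Explicitly, by the Sherman–Morrison formula, (I - u v^T)^(-1) = I + u v^T/(1 - v·u), i.e. (I - K)^(-1) = I + K/(2).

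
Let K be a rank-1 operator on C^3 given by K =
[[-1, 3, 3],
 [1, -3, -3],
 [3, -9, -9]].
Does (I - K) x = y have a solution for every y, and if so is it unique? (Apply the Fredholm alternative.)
(I - K) is invertible (det(I - K) = 14 ≠ 0), so for every y in C^3 the equation (I - K) x = y has a unique solution.

K has rank 1, so it is an outer product K = u v^T: every row of K is a multiple of one row vector. Reading off the entries, u = (1, -1, -3) and v = (-1, 3, 3) (row i of K equals u_i·v^T). A rank-one matrix u v^T satisfies K u = u (v·u) and kills the (2)-dimensional subspace v^⊥, so its characteristic polynomial is lambda^2 (lambda - v·u) with v·u = tr K = -13. Hence the eigenvalues of I - K are 1 (multiplicity 2) and 1 - (-13) = 14, so det(I - K) = 14. (Direct check: I - K =
[[2, -3, -3],
 [-1, 4, 3],
 [-3, 9, 10]]
has determinant 14.) The finite-dimensional Fredholm alternative says: either (I - K) is invertible, or ker(I - K) ≠ {0} and then range(I - K) = ker((I - K)^*)^⊥, with dim ker(I - K) = dim ker((I - K)^*). Since det(I - K) ≠ 0, 1 is not an eigenvalue of K and ker(I - K) = {0}, so we are in the first case: for every y there is a unique x = (I - K)^(-1) y. Explicitly, by the Sherman–Morrison formula, (I - u v^T)^(-1) = I + u v^T/(1 - v·u), i.e. (I - K)^(-1) = I + K/(14).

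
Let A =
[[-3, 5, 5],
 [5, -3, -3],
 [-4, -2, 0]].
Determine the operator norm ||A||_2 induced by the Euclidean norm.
||A||_2 ≈ 9.9066 (= sqrt(largest eigenvalue of A^T A))

||A||_2 = sigma_max(A) = sqrt(lambda_max(A^T A)). Form the symmetric matrix M = A^T A =
[[50, -22, -30],
 [-22, 38, 34],
 [-30, 34, 34]].
Its characteristic polynomial (trace, sum of principal 2x2 minors, determinant of M give the coefficients) is
  p(λ) = det(λ I - M) = λ^3 - 122λ^2 + 2352λ - 1024.
No integer candidate from the rational root theorem (±divisors of 1024) is a root, so the roots are irrational. The cubic discriminant is Δ = 28115633152 > 0, so there are three distinct real roots. p(0) = -1024 and p(1) = 1207 have opposite signs, so a root lies in (0, 1); Newton's method refines it to λ ≈ 0.4456. p(23) = 701 and p(24) = -1024 have opposite signs, so a root lies in (23, 24); Newton's method refines it to λ ≈ 23.4136. p(98) = -1024 and p(99) = 6401 have opposite signs, so a root lies in (98, 99); Newton's method refines it to λ ≈ 98.1407. Check (Vieta): the three roots sum to 122, matching tr M = 122.
So the eigenvalues of A^T A are ≈ 0.4456, 23.4136, 98.1407 (all ≥ 0, as they must be for A^T A). The largest is λ_max ≈ 98.1407, hence ||A||_2 = sqrt(λ_max) ≈ 9.9066.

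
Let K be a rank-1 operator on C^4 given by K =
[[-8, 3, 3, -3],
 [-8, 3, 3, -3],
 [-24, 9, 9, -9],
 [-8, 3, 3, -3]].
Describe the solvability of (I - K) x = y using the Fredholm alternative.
(I - K) is singular (det(I - K) = 0, i.e. 1 ∈ sigma(K)). (I - K) x = y is solvable iff y ⊥ ker((I - K)^*) = span{(-8, 3, 3, -3)}, i.e. iff -8y_1 + 3y_2 + 3y_3 - 3y_4 = 0. When solvable, the solutions are x = y + c·(1, 1, 3, 1), c arbitrary (ker(I - K) = span{(1, 1, 3, 1)}, dimension 1).

K has rank 1, so it is an outer product K = u v^T: every row of K is a multiple of one row vector. Reading off the entries, u = (1, 1, 3, 1) and v = (-8, 3, 3, -3) (row i of K equals u_i·v^T). A rank-one matrix u v^T satisfies K u = u (v·u) and kills the (3)-dimensional subspace v^⊥, so its characteristic polynomial is lambda^3 (lambda - v·u) with v·u = tr K = 1. Hence the eigenvalues of I - K are 1 (multiplicity 3) and 1 - (1) = 0, so det(I - K) = 0. (Direct check: I - K =
[[9, -3, -3, 3],
 [8, -2, -3, 3],
 [24, -9, -8, 9],
 [8, -3, -3, 4]]
has determinant 0.) So 1 is an eigenvalue of K and (I - K) is not invertible. The finite-dimensional Fredholm alternative says: either (I - K) is invertible, or ker(I - K) ≠ {0} and then range(I - K) = ker((I - K)^*)^⊥, with dim ker(I - K) = dim ker((I - K)^*). We are in the second case, so we need both kernels. Kernel of I - K: (I - K) u = u - u (v·u) = u - u = 0, so ker(I - K) = span{u} = span{(1, 1, 3, 1)} (it is exactly 1-dimensional because rank(I - K) = 3). Kernel of the adjoint: K is real, so (I - K)^* = I - K^T = I - v u^T, and (I - v u^T) v = v - v (u·v) = 0; hence ker((I - K)^*) = span{v} = span{(-8, 3, 3, -3)}. Therefore (I - K) x = y is solvable iff <y, v> = 0, i.e. iff -8y_1 + 3y_2 + 3y_3 - 3y_4 = 0. When this holds, K y = u (v·y) = 0, so (I - K) y = y and x = y is a particular solution; the full solution set is the line x = y + c·u = y + c·(1, 1, 3, 1), c ∈ C.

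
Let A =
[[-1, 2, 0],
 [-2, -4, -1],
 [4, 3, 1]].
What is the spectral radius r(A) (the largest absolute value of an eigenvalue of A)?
r(A) = sqrt(3) ≈ 1.7321

The eigenvalues of A are the roots of its characteristic polynomial. With M = A (coefficients from the trace, the sum of principal 2x2 minors, and det A):
  p(λ) = det(λ I - M) = λ^3 + 4λ^2 + 6λ + 3.
By the rational root theorem any rational root is an integer divisor of 3. Testing λ = -1: p(-1) = -1 + 4 - 6 + 3 = 0, so λ = -1 is a root. Dividing out (λ + 1) leaves p(λ) = (λ + 1)(λ^2 + 3λ + 3). For λ^2 + 3λ + 3 the discriminant is -3. It is negative, so the roots are the complex-conjugate pair λ = -3/2 ± (sqrt(3)/2) i ≈ -1.5 ± 0.866i. For a conjugate pair the product of the roots equals the constant term, so |λ|^2 = 3 and |λ| = sqrt(3) ≈ 1.7321.
Thus the eigenvalues (to 4 decimals) are -1.5 ± 0.866i (modulus 1.7321); -1 (modulus 1). The spectral radius is the largest modulus: r(A) = sqrt(3) ≈ 1.7321. (Cross-check: r(A) ≤ ||A||_2 ≈ 6.7376; equality holds whenever A is normal, though it can also hold for some non-normal A.)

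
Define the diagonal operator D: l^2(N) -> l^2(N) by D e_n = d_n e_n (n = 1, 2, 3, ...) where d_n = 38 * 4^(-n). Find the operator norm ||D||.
||D|| = 19/2 (attained at n = 1)

For D diagonal, ||D|| = sup_n |d_n|. The sequence d_n = 38 * 4^(-n) is positive and strictly decreasing (ratio 4^(-1) < 1), so the supremum is d_1 = 38/4 = 19/2. Hence ||D|| = 19/2.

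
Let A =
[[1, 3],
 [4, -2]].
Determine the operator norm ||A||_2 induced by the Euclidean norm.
||A||_2 = sqrt((30 + sqrt(116))/2) ≈ 4.515 (= sqrt(largest eigenvalue of A^T A))

||A||_2 = sigma_max(A) = sqrt(lambda_max(A^T A)). Form the symmetric matrix M = A^T A =
[[17, -5],
 [-5, 13]].
Its characteristic polynomial (trace, determinant of M give the coefficients) is
  p(λ) = det(λ I - M) = λ^2 - 30λ + 196.
For λ^2 - 30λ + 196 the discriminant is 116. It is nonnegative but not a perfect square, so the roots are real and irrational: λ = (30 ± sqrt(116))/2 ≈ 20.3852, 9.6148.
So the eigenvalues of A^T A are ≈ 9.6148, 20.3852 (all ≥ 0, as they must be for A^T A). The largest is λ_max = (30 + sqrt(116))/2 ≈ 20.3852, hence ||A||_2 = sqrt(λ_max) = sqrt((30 + sqrt(116))/2) ≈ 4.515.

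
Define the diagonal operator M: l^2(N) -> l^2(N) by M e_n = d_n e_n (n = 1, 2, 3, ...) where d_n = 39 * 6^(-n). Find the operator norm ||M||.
||M|| = 13/2 (attained at n = 1)

For M diagonal, ||M|| = sup_n |d_n|. The sequence d_n = 39 * 6^(-n) is positive and strictly decreasing (ratio 6^(-1) < 1), so the supremum is d_1 = 39/6 = 13/2. Hence ||M|| = 13/2.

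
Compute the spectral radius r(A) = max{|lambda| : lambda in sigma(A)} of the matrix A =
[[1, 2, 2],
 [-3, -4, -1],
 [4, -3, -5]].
r(A) ≈ 6.3274

The eigenvalues of A are the roots of its characteristic polynomial. With M = A (coefficients from the trace, the sum of principal 2x2 minors, and det A):
  p(λ) = det(λ I - M) = λ^3 + 8λ^2 + 6λ - 29.
No integer candidate from the rational root theorem (±divisors of 29) is a root, so the roots are irrational. The cubic discriminant is Δ = 13069 > 0, so there are three distinct real roots. p(-7) = -22 and p(-6) = 7 have opposite signs, so a root lies in (-7, -6); Newton's method refines it to λ ≈ -6.3274. p(-4) = 11 and p(-3) = -2 have opposite signs, so a root lies in (-4, -3); Newton's method refines it to λ ≈ -3.1347. p(1) = -14 and p(2) = 23 have opposite signs, so a root lies in (1, 2); Newton's method refines it to λ ≈ 1.4621. Check (Vieta): the three roots sum to -8, matching tr M = -8.
Thus the eigenvalues (to 4 decimals) are -6.3274 (modulus 6.3274); -3.1347 (modulus 3.1347); 1.4621 (modulus 1.4621). The spectral radius is the largest modulus: r(A) ≈ 6.3274. (Cross-check: r(A) ≤ ||A||_2 ≈ 7.466; equality holds whenever A is normal, though it can also hold for some non-normal A.)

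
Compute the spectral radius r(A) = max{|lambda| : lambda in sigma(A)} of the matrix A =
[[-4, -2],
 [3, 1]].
r(A) = 2

The eigenvalues of A are the roots of its characteristic polynomial. With M = A (coefficients from the trace and determinant):
  p(λ) = det(λ I - M) = λ^2 + 3λ + 2.
For λ^2 + 3λ + 2 the discriminant is 1. It is a perfect square (1^2), so the roots are rational: λ = (-3 ± 1)/2 = -1, -2.
Thus the eigenvalues (to 4 decimals) are -1 (modulus 1); -2 (modulus 2). The spectral radius is the largest modulus: r(A) = 2. (Cross-check: r(A) ≤ ||A||_2 ≈ 5.465; equality holds whenever A is normal, though it can also hold for some non-normal A.)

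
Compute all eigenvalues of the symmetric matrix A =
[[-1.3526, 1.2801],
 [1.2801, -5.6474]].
sigma(A) ≈ {-6, -1}

A is real symmetric, so its spectrum consists of real eigenvalues. Expanding the characteristic polynomial of the displayed matrix gives
  det(λ I - A) = p(λ) = λ^2 + (7)λ + (6).
Solving p(λ) = 0 yields eigenvalues ≈ -6, -1. (A is shown rounded to 4 decimals, so these recover the underlying integer eigenvalues to within that precision.)
Verification: the trace of A = -7 equals the sum of eigenvalues -7, and det(A) ≈ 6.0000 matches the eigenvalue product 6.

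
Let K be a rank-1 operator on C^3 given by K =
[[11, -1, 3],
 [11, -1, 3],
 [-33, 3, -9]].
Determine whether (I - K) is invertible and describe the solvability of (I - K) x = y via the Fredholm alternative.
(I - K) is singular (det(I - K) = 0, i.e. 1 ∈ sigma(K)). (I - K) x = y is solvable iff y ⊥ ker((I - K)^*) = span{(11, -1, 3)}, i.e. iff 11y_1 - y_2 + 3y_3 = 0. When solvable, the solutions are x = y + c·(1, 1, -3), c arbitrary (ker(I - K) = span{(1, 1, -3)}, dimension 1).

K has rank 1, so it is an outer product K = u v^T: every row of K is a multiple of one row vector. Reading off the entries, u = (1, 1, -3) and v = (11, -1, 3) (row i of K equals u_i·v^T). A rank-one matrix u v^T satisfies K u = u (v·u) and kills the (2)-dimensional subspace v^⊥, so its characteristic polynomial is lambda^2 (lambda - v·u) with v·u = tr K = 1. Hence the eigenvalues of I - K are 1 (multiplicity 2) and 1 - (1) = 0, so det(I - K) = 0. (Direct check: I - K =
[[-10, 1, -3],
 [-11, 2, -3],
 [33, -3, 10]]
has determinant 0.) So 1 is an eigenvalue of K and (I - K) is not invertible. The finite-dimensional Fredholm alternative says: either (I - K) is invertible, or ker(I - K) ≠ {0} and then range(I - K) = ker((I - K)^*)^⊥, with dim ker(I - K) = dim ker((I - K)^*). We are in the second case, so we need both kernels. Kernel of I - K: (I - K) u = u - u (v·u) = u - u = 0, so ker(I - K) = span{u} = span{(1, 1, -3)} (it is exactly 1-dimensional because rank(I - K) = 2). Kernel of the adjoint: K is real, so (I - K)^* = I - K^T = I - v u^T, and (I - v u^T) v = v - v (u·v) = 0; hence ker((I - K)^*) = span{v} = span{(11, -1, 3)}. Therefore (I - K) x = y is solvable iff <y, v> = 0, i.e. iff 11y_1 - y_2 + 3y_3 = 0. When this holds, K y = u (v·y) = 0, so (I - K) y = y and x = y is a particular solution; the full solution set is the line x = y + c·u = y + c·(1, 1, -3), c ∈ C.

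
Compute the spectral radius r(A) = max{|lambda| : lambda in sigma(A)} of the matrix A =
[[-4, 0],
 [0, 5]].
r(A) = 5

The eigenvalues of A are the roots of its characteristic polynomial. With M = A (coefficients from the trace and determinant):
  p(λ) = det(λ I - M) = λ^2 - λ - 20.
For λ^2 - λ - 20 the discriminant is 81. It is a perfect square (9^2), so the roots are rational: λ = (1 ± 9)/2 = 5, -4.
Thus the eigenvalues (to 4 decimals) are 5 (modulus 5); -4 (modulus 4). The spectral radius is the largest modulus: r(A) = 5. (Cross-check: r(A) ≤ ||A||_2 ≈ 5; equality holds whenever A is normal, though it can also hold for some non-normal A.)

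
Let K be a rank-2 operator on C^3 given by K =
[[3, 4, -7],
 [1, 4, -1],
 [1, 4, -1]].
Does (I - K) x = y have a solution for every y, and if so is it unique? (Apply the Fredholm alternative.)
(I - K) is invertible (det(I - K) = 7 ≠ 0), so for every y in C^3 the equation (I - K) x = y has a unique solution.

K has rank 2 and factors as K = U V^T = u1 v1^T + u2 v2^T with u1 = (3, 1, 1), v1 = (1, 2, -2), u2 = (-1, 1, 1), v2 = (0, 2, 1) (multiplying out reproduces the displayed K). The nonzero eigenvalues of U V^T coincide with those of the 2 x 2 matrix G = V^T U = [[v1·u1, v1·u2], [v2·u1, v2·u2]] = [[3, -1], [3, 3]], and by the Sylvester determinant identity det(I_3 - U V^T) = det(I_2 - V^T U) = det([[-2, 1], [-3, -2]]) = (-2)(-2) - (1)(-3) = 7. (Direct check: I - K =
[[-2, -4, 7],
 [-1, -3, 1],
 [-1, -4, 2]]
has determinant 7.) The finite-dimensional Fredholm alternative says: either (I - K) is invertible, or ker(I - K) ≠ {0} and then range(I - K) = ker((I - K)^*)^⊥, with dim ker(I - K) = dim ker((I - K)^*). Since det(I - K) ≠ 0, 1 is not an eigenvalue of K and ker(I - K) = {0}, so we are in the first case: for every y there is a unique x = (I - K)^(-1) y. (Explicitly, by the Woodbury identity, (I - U V^T)^(-1) = I + U (I_2 - G)^(-1) V^T.)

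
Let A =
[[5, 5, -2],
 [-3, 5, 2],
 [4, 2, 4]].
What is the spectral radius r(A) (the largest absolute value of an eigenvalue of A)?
r(A) ≈ 6.5981

The eigenvalues of A are the roots of its characteristic polynomial. With M = A (coefficients from the trace, the sum of principal 2x2 minors, and det A):
  p(λ) = det(λ I - M) = λ^3 - 14λ^2 + 84λ - 232.
No integer candidate from the rational root theorem (±divisors of 232) is a root, so the roots are irrational. The cubic discriminant is Δ = -76544 < 0, so there is one real root and a complex-conjugate pair. p(6) = -16 and p(7) = 13 have opposite signs, so a root lies in (6, 7); Newton's method refines it to λ ≈ 6.5981. Dividing out (λ - (6.5981)) leaves approximately λ^2 - 7.4019λ + 35.1615. For λ^2 - 7.4019λ + 35.1615 the discriminant is -85.8583. It is negative, so the remaining roots are the complex-conjugate pair λ ≈ 3.7009 ± 4.633i. Their product equals the constant term, so |λ|^2 ≈ 35.1615 and |λ| ≈ 5.9297.
Thus the eigenvalues (to 4 decimals) are 6.5981 (modulus 6.5981); 3.7009 ± 4.633i (modulus 5.9297). The spectral radius is the largest modulus: r(A) ≈ 6.5981. (Cross-check: r(A) ≤ ||A||_2 ≈ 8.4191; equality holds whenever A is normal, though it can also hold for some non-normal A.)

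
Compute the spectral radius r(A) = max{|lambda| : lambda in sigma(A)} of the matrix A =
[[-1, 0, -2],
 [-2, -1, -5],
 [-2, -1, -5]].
r(A) = (7 + sqrt(41))/2 ≈ 6.7016

The eigenvalues of A are the roots of its characteristic polynomial. With M = A (coefficients from the trace, the sum of principal 2x2 minors, and det A):
  p(λ) = det(λ I - M) = λ^3 + 7λ^2 + 2λ.
The constant term is 0, so λ = 0 is a root. Dividing out λ leaves p(λ) = λ(λ^2 + 7λ + 2). For λ^2 + 7λ + 2 the discriminant is 41. It is nonnegative but not a perfect square, so the roots are real and irrational: λ = (-7 ± sqrt(41))/2 ≈ -0.2984, -6.7016.
Thus the eigenvalues (to 4 decimals) are -0.2984 (modulus 0.2984); -6.7016 (modulus 6.7016); 0 (modulus 0). The spectral radius is the largest modulus: r(A) = (7 + sqrt(41))/2 ≈ 6.7016. (Cross-check: r(A) ≤ ||A||_2 ≈ 8.0508; equality holds whenever A is normal, though it can also hold for some non-normal A.)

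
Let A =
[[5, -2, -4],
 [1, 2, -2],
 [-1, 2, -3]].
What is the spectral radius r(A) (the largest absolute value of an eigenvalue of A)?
r(A) = 4

The eigenvalues of A are the roots of its characteristic polynomial. With M = A (coefficients from the trace, the sum of principal 2x2 minors, and det A):
  p(λ) = det(λ I - M) = λ^3 - 4λ^2 - 9λ + 36.
By the rational root theorem any rational root is an integer divisor of 36. Testing λ = -3: p(-3) = -27 - 36 + 27 + 36 = 0, so λ = -3 is a root. Dividing out (λ + 3) leaves p(λ) = (λ + 3)(λ^2 - 7λ + 12). For λ^2 - 7λ + 12 the discriminant is 1. It is a perfect square (1^2), so the roots are rational: λ = (7 ± 1)/2 = 4, 3.
Thus the eigenvalues (to 4 decimals) are 4 (modulus 4); 3 (modulus 3); -3 (modulus 3). The spectral radius is the largest modulus: r(A) = 4. (Cross-check: r(A) ≤ ||A||_2 ≈ 6.9206; equality holds whenever A is normal, though it can also hold for some non-normal A.)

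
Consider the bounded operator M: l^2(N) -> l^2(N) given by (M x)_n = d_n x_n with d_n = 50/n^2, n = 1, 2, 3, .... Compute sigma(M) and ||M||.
sigma(M) = {50/n^2 : n ≥ 1} ∪ {0}; ||M|| = 50

A bounded diagonal operator on l^2 with diagonal entries d_n has spectrum equal to the closure of {d_n : n ≥ 1}: every d_n is an eigenvalue (with eigenvector e_n), so {d_n} ⊂ sigma(M); the spectrum is closed, so its closure is too; and for lambda not in the closure, (M - lambda I) has bounded inverse (the diagonal entries 1/(d_n - lambda) are bounded). For our sequence d_n = 50/n^2, n = 1, 2, 3, ...:
  - {d_n} = {50/n^2 : n ≥ 1}; the only limit point is 0
  - closure = {50/n^2 : n ≥ 1} ∪ {0}
For the norm: a diagonal operator has ||M|| = sup_n |d_n|. Here d_n = 50/n^2 is positive and decreasing, so sup_n |d_n| = d_1 = 50. So ||M|| = 50.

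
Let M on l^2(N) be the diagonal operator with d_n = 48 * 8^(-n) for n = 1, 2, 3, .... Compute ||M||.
||M|| = 6 (attained at n = 1)

For M diagonal, ||M|| = sup_n |d_n|. The sequence d_n = 48 * 8^(-n) is positive and strictly decreasing (ratio 8^(-1) < 1), so the supremum is d_1 = 48/8 = 6. Hence ||M|| = 6.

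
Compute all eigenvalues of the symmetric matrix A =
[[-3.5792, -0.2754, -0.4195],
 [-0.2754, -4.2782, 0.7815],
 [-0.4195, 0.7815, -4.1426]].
sigma(A) ≈ {-5, -4, -3}

A is real symmetric, so its spectrum consists of real eigenvalues. Expanding the characteristic polynomial of the displayed matrix gives
  det(λ I - A) = p(λ) = λ^3 + (12)λ^2 + (47)λ + (60).
Solving p(λ) = 0 yields eigenvalues ≈ -5, -4, -3. (A is shown rounded to 4 decimals, so these recover the underlying integer eigenvalues to within that precision.)
Verification: the trace of A = -12 equals the sum of eigenvalues -12, and det(A) ≈ -60.0001 matches the eigenvalue product -60.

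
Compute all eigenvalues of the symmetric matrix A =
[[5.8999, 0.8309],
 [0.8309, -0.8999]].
sigma(A) ≈ {-1, 6}

A is real symmetric, so its spectrum consists of real eigenvalues. Expanding the characteristic polynomial of the displayed matrix gives
  det(λ I - A) = p(λ) = λ^2 + (-5)λ + (-6).
Solving p(λ) = 0 yields eigenvalues ≈ -1, 6. (A is shown rounded to 4 decimals, so these recover the underlying integer eigenvalues to within that precision.)
Verification: the trace of A = 5 equals the sum of eigenvalues 5, and det(A) ≈ -5.9997 matches the eigenvalue product -6.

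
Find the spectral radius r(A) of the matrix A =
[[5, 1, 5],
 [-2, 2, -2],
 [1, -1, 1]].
r(A) = 6

The eigenvalues of A are the roots of its characteristic polynomial. With M = A (coefficients from the trace, the sum of principal 2x2 minors, and det A):
  p(λ) = det(λ I - M) = λ^3 - 8λ^2 + 12λ.
The constant term is 0, so λ = 0 is a root. Dividing out λ leaves p(λ) = λ(λ^2 - 8λ + 12). For λ^2 - 8λ + 12 the discriminant is 16. It is a perfect square (4^2), so the roots are rational: λ = (8 ± 4)/2 = 6, 2.
Thus the eigenvalues (to 4 decimals) are 6 (modulus 6); 2 (modulus 2); 0 (modulus 0). The spectral radius is the largest modulus: r(A) = 6. (Cross-check: r(A) ≤ ||A||_2 ≈ 7.746; equality holds whenever A is normal, though it can also hold for some non-normal A.)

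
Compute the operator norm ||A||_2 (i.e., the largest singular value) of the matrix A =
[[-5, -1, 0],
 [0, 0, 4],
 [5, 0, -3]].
||A||_2 ≈ 7.5756 (= sqrt(largest eigenvalue of A^T A))

||A||_2 = sigma_max(A) = sqrt(lambda_max(A^T A)). Form the symmetric matrix M = A^T A =
[[50, 5, -15],
 [5, 1, 0],
 [-15, 0, 25]].
Its characteristic polynomial (trace, sum of principal 2x2 minors, determinant of M give the coefficients) is
  p(λ) = det(λ I - M) = λ^3 - 76λ^2 + 1075λ - 400.
No integer candidate from the rational root theorem (±divisors of 400) is a root, so the roots are irrational. The cubic discriminant is Δ = 1587260900 > 0, so there are three distinct real roots. p(0) = -400 and p(1) = 600 have opposite signs, so a root lies in (0, 1); Newton's method refines it to λ ≈ 0.3824. p(18) = 158 and p(19) = -552 have opposite signs, so a root lies in (18, 19); Newton's method refines it to λ ≈ 18.2277. p(57) = -856 and p(58) = 1398 have opposite signs, so a root lies in (57, 58); Newton's method refines it to λ ≈ 57.3899. Check (Vieta): the three roots sum to 76, matching tr M = 76.
So the eigenvalues of A^T A are ≈ 0.3824, 18.2277, 57.3899 (all ≥ 0, as they must be for A^T A). The largest is λ_max ≈ 57.3899, hence ||A||_2 = sqrt(λ_max) ≈ 7.5756.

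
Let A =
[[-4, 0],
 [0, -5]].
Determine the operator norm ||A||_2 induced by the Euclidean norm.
||A||_2 = 5 (= sqrt(largest eigenvalue of A^T A))

||A||_2 = sigma_max(A) = sqrt(lambda_max(A^T A)). Form the symmetric matrix M = A^T A =
[[16, 0],
 [0, 25]].
Its characteristic polynomial (trace, determinant of M give the coefficients) is
  p(λ) = det(λ I - M) = λ^2 - 41λ + 400.
For λ^2 - 41λ + 400 the discriminant is 81. It is a perfect square (9^2), so the roots are rational: λ = (41 ± 9)/2 = 25, 16.
So the eigenvalues of A^T A are ≈ 16, 25 (all ≥ 0, as they must be for A^T A). The largest is λ_max = 25, hence ||A||_2 = sqrt(λ_max) = 5.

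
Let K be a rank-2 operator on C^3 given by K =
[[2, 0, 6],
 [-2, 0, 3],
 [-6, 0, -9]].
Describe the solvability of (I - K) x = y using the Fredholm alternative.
(I - K) is invertible (det(I - K) = 26 ≠ 0), so for every y in C^3 the equation (I - K) x = y has a unique solution.

K has rank 2 and factors as K = U V^T = u1 v1^T + u2 v2^T with u1 = (-2, -1, 3), v1 = (-1, 0, -3), u2 = (0, -3, -3), v2 = (1, 0, 0) (multiplying out reproduces the displayed K). The nonzero eigenvalues of U V^T coincide with those of the 2 x 2 matrix G = V^T U = [[v1·u1, v1·u2], [v2·u1, v2·u2]] = [[-7, 9], [-2, 0]], and by the Sylvester determinant identity det(I_3 - U V^T) = det(I_2 - V^T U) = det([[8, -9], [2, 1]]) = (8)(1) - (-9)(2) = 26. (Direct check: I - K =
[[-1, 0, -6],
 [2, 1, -3],
 [6, 0, 10]]
has determinant 26.) The finite-dimensional Fredholm alternative says: either (I - K) is invertible, or ker(I - K) ≠ {0} and then range(I - K) = ker((I - K)^*)^⊥, with dim ker(I - K) = dim ker((I - K)^*). Since det(I - K) ≠ 0, 1 is not an eigenvalue of K and ker(I - K) = {0}, so we are in the first case: for every y there is a unique x = (I - K)^(-1) y. (Explicitly, by the Woodbury identity, (I - U V^T)^(-1) = I + U (I_2 - G)^(-1) V^T.)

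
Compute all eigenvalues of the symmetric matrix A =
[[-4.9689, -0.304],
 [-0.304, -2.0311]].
sigma(A) ≈ {-5, -2}

A is real symmetric, so its spectrum consists of real eigenvalues. Expanding the characteristic polynomial of the displayed matrix gives
  det(λ I - A) = p(λ) = λ^2 + (7)λ + (10).
Solving p(λ) = 0 yields eigenvalues ≈ -5, -2. (A is shown rounded to 4 decimals, so these recover the underlying integer eigenvalues to within that precision.)
Verification: the trace of A = -7 equals the sum of eigenvalues -7, and det(A) ≈ 9.9999 matches the eigenvalue product 10.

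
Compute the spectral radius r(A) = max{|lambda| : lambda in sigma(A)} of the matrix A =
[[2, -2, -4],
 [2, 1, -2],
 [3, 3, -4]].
r(A) = sqrt(12) ≈ 3.4641

The eigenvalues of A are the roots of its characteristic polynomial. With M = A (coefficients from the trace, the sum of principal 2x2 minors, and det A):
  p(λ) = det(λ I - M) = λ^3 + λ^2 + 12λ + 12.
By the rational root theorem any rational root is an integer divisor of 12. Testing λ = -1: p(-1) = -1 + 1 - 12 + 12 = 0, so λ = -1 is a root. Dividing out (λ + 1) leaves p(λ) = (λ + 1)(λ^2 + 12). For λ^2 + 12 the discriminant is -48. It is negative, so the roots are the complex-conjugate pair λ = 0 ± (sqrt(48)/2) i ≈ 0 ± 3.4641i. For a conjugate pair the product of the roots equals the constant term, so |λ|^2 = 12 and |λ| = sqrt(12) ≈ 3.4641.
Thus the eigenvalues (to 4 decimals) are 0 ± 3.4641i (modulus 3.4641); -1 (modulus 1). The spectral radius is the largest modulus: r(A) = sqrt(12) ≈ 3.4641. (Cross-check: r(A) ≤ ||A||_2 ≈ 7.3677; equality holds whenever A is normal, though it can also hold for some non-normal A.)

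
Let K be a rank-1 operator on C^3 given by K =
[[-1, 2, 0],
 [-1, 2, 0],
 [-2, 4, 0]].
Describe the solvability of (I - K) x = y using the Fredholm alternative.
(I - K) is singular (det(I - K) = 0, i.e. 1 ∈ sigma(K)). (I - K) x = y is solvable iff y ⊥ ker((I - K)^*) = span{(-1, 2, 0)}, i.e. iff -y_1 + 2y_2 = 0. When solvable, the solutions are x = y + c·(1, 1, 2), c arbitrary (ker(I - K) = span{(1, 1, 2)}, dimension 1).

K has rank 1, so it is an outer product K = u v^T: every row of K is a multiple of one row vector. Reading off the entries, u = (1, 1, 2) and v = (-1, 2, 0) (row i of K equals u_i·v^T). A rank-one matrix u v^T satisfies K u = u (v·u) and kills the (2)-dimensional subspace v^⊥, so its characteristic polynomial is lambda^2 (lambda - v·u) with v·u = tr K = 1. Hence the eigenvalues of I - K are 1 (multiplicity 2) and 1 - (1) = 0, so det(I - K) = 0. (Direct check: I - K =
[[2, -2, 0],
 [1, -1, 0],
 [2, -4, 1]]
has determinant 0.) So 1 is an eigenvalue of K and (I - K) is not invertible. The finite-dimensional Fredholm alternative says: either (I - K) is invertible, or ker(I - K) ≠ {0} and then range(I - K) = ker((I - K)^*)^⊥, with dim ker(I - K) = dim ker((I - K)^*). We are in the second case, so we need both kernels. Kernel of I - K: (I - K) u = u - u (v·u) = u - u = 0, so ker(I - K) = span{u} = span{(1, 1, 2)} (it is exactly 1-dimensional because rank(I - K) = 2). Kernel of the adjoint: K is real, so (I - K)^* = I - K^T = I - v u^T, and (I - v u^T) v = v - v (u·v) = 0; hence ker((I - K)^*) = span{v} = span{(-1, 2, 0)}. Therefore (I - K) x = y is solvable iff <y, v> = 0, i.e. iff -y_1 + 2y_2 = 0. When this holds, K y = u (v·y) = 0, so (I - K) y = y and x = y is a particular solution; the full solution set is the line x = y + c·u = y + c·(1, 1, 2), c ∈ C.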